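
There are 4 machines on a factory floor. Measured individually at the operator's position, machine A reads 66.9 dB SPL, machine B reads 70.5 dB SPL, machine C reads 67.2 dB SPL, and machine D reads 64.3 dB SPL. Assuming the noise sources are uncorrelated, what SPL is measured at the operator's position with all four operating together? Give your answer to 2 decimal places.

73.81 dB SPL

Add the sources as powers (linear), then convert back to dB:
L_total = 10·log₁₀(10^(66.9/10) + 10^(70.5/10) + 10^(67.2/10) + 10^(64.3/10)) = 10·log₁₀(24060000) = 73.81 dB SPL.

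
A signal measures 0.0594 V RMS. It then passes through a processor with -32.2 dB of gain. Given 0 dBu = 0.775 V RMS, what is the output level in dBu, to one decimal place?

-54.5 dBu

Input level: 20·log₁₀(0.0594/0.775) = -22.31 dBu.
Output: -22.31 − 32.2 = -54.5 dBu.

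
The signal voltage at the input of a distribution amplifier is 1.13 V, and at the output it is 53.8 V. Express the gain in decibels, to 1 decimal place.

For a voltage ratio, dB = 20·log₁₀(V₂/V₁).
20·log₁₀(53.8/1.13) = 20·log₁₀(47.61) = 33.6 dB.

33.6 dB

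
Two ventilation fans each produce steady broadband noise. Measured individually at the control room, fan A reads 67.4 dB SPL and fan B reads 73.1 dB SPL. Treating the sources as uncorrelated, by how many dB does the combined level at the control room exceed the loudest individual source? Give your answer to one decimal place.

Incoherent sources sum as intensities:
L_total = 10·log₁₀(10^(67.4/10) + 10^(73.1/10)) = 74.14 dB SPL.
Excess over the loudest (73.1 dB): 74.14 − 73.1 = 1.0 dB.

1.0 dB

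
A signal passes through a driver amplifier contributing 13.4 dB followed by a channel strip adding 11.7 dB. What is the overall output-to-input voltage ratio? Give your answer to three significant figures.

18.0

Net gain = 13.4 + 11.7 = 25.1 dB.
Voltage ratio = 10^(25.1/20) = 18.0.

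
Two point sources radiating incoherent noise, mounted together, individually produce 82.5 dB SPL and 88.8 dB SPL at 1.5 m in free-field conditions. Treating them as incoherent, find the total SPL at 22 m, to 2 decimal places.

Combined at 1.5 m: 10·log₁₀(10^(82.5/10)+10^(88.8/10)) = 89.715 dB SPL.
Then apply −20·log₁₀(22/1.5) = -23.327 dB → 66.39 dB SPL.

66.39 dB SPL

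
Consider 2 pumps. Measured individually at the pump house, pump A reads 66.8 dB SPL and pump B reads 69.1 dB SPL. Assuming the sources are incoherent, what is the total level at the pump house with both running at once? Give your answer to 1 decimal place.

71.1 dB SPL

Incoherent sources sum as intensities:
L_total = 10·log₁₀(10^(66.8/10) + 10^(69.1/10)) = 10·log₁₀(12910000) = 71.1 dB SPL.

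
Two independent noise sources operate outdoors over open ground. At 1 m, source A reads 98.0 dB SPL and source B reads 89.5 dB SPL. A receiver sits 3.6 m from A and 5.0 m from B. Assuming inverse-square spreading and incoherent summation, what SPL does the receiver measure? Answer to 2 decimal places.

87.18 dB SPL

At the listener: L_A = 98.0 − 20·log₁₀(3.6) = 86.874 dB; L_B = 89.5 − 20·log₁₀(5.0) = 75.521 dB.
Combined: 10·log₁₀(10^(86.874/10)+10^(75.521/10)) = 87.18 dB SPL.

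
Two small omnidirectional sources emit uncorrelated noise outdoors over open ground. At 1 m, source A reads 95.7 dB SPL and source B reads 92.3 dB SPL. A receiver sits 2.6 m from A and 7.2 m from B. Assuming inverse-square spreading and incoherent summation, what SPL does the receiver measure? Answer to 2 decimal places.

87.65 dB SPL

At the listener: L_A = 95.7 − 20·log₁₀(2.6) = 87.401 dB; L_B = 92.3 − 20·log₁₀(7.2) = 75.153 dB.
Combined: 10·log₁₀(10^(87.401/10)+10^(75.153/10)) = 87.65 dB SPL.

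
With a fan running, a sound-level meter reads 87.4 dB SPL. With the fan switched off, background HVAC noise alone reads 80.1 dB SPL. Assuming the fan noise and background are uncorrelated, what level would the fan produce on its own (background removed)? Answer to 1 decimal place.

86.5 dB SPL

Subtract intensities: L_src = 10·log₁₀(10^(L_total/10) − 10^(L_bg/10)).
L_src = 10·log₁₀(10^(87.4/10) − 10^(80.1/10)) = 10·log₁₀(447200000) = 86.5 dB SPL.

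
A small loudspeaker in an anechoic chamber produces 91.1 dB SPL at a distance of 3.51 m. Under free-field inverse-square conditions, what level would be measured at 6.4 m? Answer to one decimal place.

Inverse-square spreading gives ΔL = −20·log₁₀(d₂/d₁).
ΔL = −20·log₁₀(6.4/3.51) = -5.22 dB, so L₂ = 91.1 + (-5.22) = 85.9 dB SPL.

85.9 dB SPL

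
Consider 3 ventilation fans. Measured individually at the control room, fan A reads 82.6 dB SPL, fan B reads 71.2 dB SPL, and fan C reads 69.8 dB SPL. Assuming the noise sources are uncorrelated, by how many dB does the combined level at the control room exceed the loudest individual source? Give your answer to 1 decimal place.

0.5 dB

Uncorrelated sources add in intensity (power), not in dB.
L_total = 10·log₁₀(10^(82.6/10) + 10^(71.2/10) + 10^(69.8/10)) = 83.11 dB SPL.
Excess over the loudest (82.6 dB): 83.11 − 82.6 = 0.5 dB.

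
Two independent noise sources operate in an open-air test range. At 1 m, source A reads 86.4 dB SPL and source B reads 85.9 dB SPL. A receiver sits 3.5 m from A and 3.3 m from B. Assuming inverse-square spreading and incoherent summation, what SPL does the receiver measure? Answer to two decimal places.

At the listener: L_A = 86.4 − 20·log₁₀(3.5) = 75.519 dB; L_B = 85.9 − 20·log₁₀(3.3) = 75.530 dB.
Combined: 10·log₁₀(10^(75.519/10)+10^(75.530/10)) = 78.53 dB SPL.

78.53 dB SPL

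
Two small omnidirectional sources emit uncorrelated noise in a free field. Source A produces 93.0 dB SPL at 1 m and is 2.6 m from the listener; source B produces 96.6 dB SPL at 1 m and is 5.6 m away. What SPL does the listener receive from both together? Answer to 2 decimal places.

86.44 dB SPL

At the listener: L_A = 93.0 − 20·log₁₀(2.6) = 84.701 dB; L_B = 96.6 − 20·log₁₀(5.6) = 81.636 dB.
Combined: 10·log₁₀(10^(84.701/10)+10^(81.636/10)) = 86.44 dB SPL.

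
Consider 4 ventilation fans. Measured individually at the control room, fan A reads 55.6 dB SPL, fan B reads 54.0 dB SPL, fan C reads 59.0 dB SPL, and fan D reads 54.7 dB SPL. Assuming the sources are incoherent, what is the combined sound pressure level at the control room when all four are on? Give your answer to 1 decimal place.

62.3 dB SPL

Add the sources as powers (linear), then convert back to dB:
L_total = 10·log₁₀(10^(55.6/10) + 10^(54.0/10) + 10^(59.0/10) + 10^(54.7/10)) = 10·log₁₀(1704000) = 62.3 dB SPL.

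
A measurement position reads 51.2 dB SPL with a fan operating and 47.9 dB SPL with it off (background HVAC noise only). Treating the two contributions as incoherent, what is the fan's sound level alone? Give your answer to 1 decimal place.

48.5 dB SPL

Remove the background by subtracting linear intensities:
L_src = 10·log₁₀(10^(51.2/10) − 10^(47.9/10)) = 10·log₁₀(70170) = 48.5 dB SPL.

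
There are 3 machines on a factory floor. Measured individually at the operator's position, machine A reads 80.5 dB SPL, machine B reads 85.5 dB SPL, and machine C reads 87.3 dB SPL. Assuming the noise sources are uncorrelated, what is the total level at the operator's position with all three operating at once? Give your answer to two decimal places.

Uncorrelated sources add in intensity (power), not in dB.
L_total = 10·log₁₀(10^(80.5/10) + 10^(85.5/10) + 10^(87.3/10)) = 10·log₁₀(1004000000) = 90.02 dB SPL.

90.02 dB SPL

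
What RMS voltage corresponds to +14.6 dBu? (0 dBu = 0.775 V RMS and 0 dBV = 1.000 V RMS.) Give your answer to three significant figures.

V = 0.775 V × 10^(+14.6/20).
= 0.775 × 5.370 = 4.16 V.

4.16 V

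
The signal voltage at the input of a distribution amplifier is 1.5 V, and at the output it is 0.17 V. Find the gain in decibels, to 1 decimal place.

Voltage ratio → dB uses the 20·log₁₀ form:
20·log₁₀(0.17/1.5) = 20·log₁₀(0.1133) = -18.9 dB.

-18.9 dB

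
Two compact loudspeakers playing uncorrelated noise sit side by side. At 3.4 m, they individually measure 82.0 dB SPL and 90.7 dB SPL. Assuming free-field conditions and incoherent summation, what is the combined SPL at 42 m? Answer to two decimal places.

Combined at 3.4 m: 10·log₁₀(10^(82.0/10)+10^(90.7/10)) = 91.250 dB SPL.
Then apply −20·log₁₀(42/3.4) = -21.835 dB → 69.41 dB SPL.

69.41 dB SPL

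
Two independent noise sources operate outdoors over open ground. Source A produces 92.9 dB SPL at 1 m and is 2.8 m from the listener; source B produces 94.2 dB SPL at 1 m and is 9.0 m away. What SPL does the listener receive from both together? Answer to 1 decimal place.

84.5 dB SPL

At the listener: L_A = 92.9 − 20·log₁₀(2.8) = 83.96 dB; L_B = 94.2 − 20·log₁₀(9.0) = 75.12 dB.
Combined: 10·log₁₀(10^(83.96/10)+10^(75.12/10)) = 84.5 dB SPL.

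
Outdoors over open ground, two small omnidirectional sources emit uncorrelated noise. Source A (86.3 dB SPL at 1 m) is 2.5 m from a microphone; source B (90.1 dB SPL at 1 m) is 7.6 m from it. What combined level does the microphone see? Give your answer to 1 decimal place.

79.3 dB SPL

At the listener: L_A = 86.3 − 20·log₁₀(2.5) = 78.34 dB; L_B = 90.1 − 20·log₁₀(7.6) = 72.48 dB.
Combined: 10·log₁₀(10^(78.34/10)+10^(72.48/10)) = 79.3 dB SPL.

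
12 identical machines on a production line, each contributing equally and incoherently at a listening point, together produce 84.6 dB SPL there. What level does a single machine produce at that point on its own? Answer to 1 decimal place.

73.8 dB SPL

12 equal incoherent sources add 10·log₁₀(12) = 10.79 dB over one source.
L_one = 84.6 − 10.79 = 73.8 dB SPL.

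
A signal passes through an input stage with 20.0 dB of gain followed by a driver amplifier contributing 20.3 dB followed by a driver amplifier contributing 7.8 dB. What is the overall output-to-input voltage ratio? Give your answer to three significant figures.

Net gain = 20.0 + 20.3 + 7.8 = 48.1 dB.
Voltage ratio = 10^(48.1/20) = 254.

254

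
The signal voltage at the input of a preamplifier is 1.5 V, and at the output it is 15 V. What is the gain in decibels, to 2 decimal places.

Voltage ratio → dB uses the 20·log₁₀ form:
20·log₁₀(15/1.5) = 20·log₁₀(10.00) = 20.00 dB.

20.00 dB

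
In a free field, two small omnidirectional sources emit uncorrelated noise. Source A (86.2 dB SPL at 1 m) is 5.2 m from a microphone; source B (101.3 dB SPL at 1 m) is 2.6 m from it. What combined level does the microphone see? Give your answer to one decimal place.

At the listener: L_A = 86.2 − 20·log₁₀(5.2) = 71.88 dB; L_B = 101.3 − 20·log₁₀(2.6) = 93.00 dB.
Combined: 10·log₁₀(10^(71.88/10)+10^(93.00/10)) = 93.0 dB SPL.

93.0 dB SPL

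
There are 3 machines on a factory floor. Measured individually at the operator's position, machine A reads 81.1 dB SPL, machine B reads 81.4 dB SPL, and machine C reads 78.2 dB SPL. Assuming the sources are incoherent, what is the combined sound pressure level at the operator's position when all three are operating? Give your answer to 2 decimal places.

Incoherent sources sum as intensities:
L_total = 10·log₁₀(10^(81.1/10) + 10^(81.4/10) + 10^(78.2/10)) = 10·log₁₀(332900000) = 85.22 dB SPL.

85.22 dB SPL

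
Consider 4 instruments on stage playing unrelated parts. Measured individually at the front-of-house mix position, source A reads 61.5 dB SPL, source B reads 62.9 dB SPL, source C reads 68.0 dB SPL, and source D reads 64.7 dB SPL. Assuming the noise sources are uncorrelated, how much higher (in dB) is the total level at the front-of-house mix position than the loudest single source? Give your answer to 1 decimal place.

Incoherent sources sum as intensities:
L_total = 10·log₁₀(10^(61.5/10) + 10^(62.9/10) + 10^(68.0/10) + 10^(64.7/10)) = 71.01 dB SPL.
Excess over the loudest (68.0 dB): 71.01 − 68.0 = 3.0 dB.

3.0 dB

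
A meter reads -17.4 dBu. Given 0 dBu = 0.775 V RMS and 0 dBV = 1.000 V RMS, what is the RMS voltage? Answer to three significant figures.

V = 0.775 V × 10^(-17.4/20).
= 0.775 × 0.1349 = 0.105 V.

0.105 V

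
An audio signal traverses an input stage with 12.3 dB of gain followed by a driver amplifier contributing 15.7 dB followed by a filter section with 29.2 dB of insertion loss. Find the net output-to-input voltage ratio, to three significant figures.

Net gain = 12.3 + 15.7 + (−29.2) = -1.2 dB.
Voltage ratio = 10^(-1.2/20) = 0.871.

0.871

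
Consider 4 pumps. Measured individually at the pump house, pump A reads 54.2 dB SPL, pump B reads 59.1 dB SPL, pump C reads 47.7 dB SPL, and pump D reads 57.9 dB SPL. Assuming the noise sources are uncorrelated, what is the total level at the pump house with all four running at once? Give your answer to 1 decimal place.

62.4 dB SPL

Uncorrelated sources add in intensity (power), not in dB.
L_total = 10·log₁₀(10^(54.2/10) + 10^(59.1/10) + 10^(47.7/10) + 10^(57.9/10)) = 10·log₁₀(1751000) = 62.4 dB SPL.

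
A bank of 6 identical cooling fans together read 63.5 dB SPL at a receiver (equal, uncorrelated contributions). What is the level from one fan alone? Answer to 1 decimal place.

55.7 dB SPL

6 equal incoherent sources add 10·log₁₀(6) = 7.78 dB over one source.
L_one = 63.5 − 7.78 = 55.7 dB SPL.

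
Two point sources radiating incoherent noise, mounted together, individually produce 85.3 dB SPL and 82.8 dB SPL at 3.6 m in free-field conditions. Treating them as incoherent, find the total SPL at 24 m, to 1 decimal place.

Combined at 3.6 m: 10·log₁₀(10^(85.3/10)+10^(82.8/10)) = 87.24 dB SPL.
Then apply −20·log₁₀(24/3.6) = -16.48 dB → 70.8 dB SPL.

70.8 dB SPL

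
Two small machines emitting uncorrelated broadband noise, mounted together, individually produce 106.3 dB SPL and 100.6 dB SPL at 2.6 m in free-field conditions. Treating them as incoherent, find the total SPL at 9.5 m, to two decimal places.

96.08 dB SPL

Combined at 2.6 m: 10·log₁₀(10^(106.3/10)+10^(100.6/10)) = 107.335 dB SPL.
Then apply −20·log₁₀(9.5/2.6) = -11.255 dB → 96.08 dB SPL.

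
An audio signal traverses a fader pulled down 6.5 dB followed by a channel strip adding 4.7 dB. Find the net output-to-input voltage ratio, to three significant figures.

Net gain = (−6.5) + 4.7 = -1.8 dB.
Voltage ratio = 10^(-1.8/20) = 0.813.

0.813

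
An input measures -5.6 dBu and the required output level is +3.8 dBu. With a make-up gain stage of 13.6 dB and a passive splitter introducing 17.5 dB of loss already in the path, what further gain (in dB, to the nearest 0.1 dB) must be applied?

The required make-up gain is the shortfall in the dB sum.
G = +3.8 − (-5.6) − 13.6 + 17.5 = 13.3 dB.

13.3 dB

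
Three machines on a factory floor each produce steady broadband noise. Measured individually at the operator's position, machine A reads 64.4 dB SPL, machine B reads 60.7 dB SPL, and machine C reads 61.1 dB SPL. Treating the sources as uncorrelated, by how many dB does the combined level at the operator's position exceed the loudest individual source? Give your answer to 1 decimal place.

Uncorrelated sources add in intensity (power), not in dB.
L_total = 10·log₁₀(10^(64.4/10) + 10^(60.7/10) + 10^(61.1/10)) = 67.17 dB SPL.
Excess over the loudest (64.4 dB): 67.17 − 64.4 = 2.8 dB.

2.8 dB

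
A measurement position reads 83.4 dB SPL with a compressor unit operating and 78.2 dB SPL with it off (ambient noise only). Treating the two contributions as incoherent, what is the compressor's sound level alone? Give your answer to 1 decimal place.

Remove the background by subtracting linear intensities:
L_src = 10·log₁₀(10^(83.4/10) − 10^(78.2/10)) = 10·log₁₀(152700000) = 81.8 dB SPL.

81.8 dB SPL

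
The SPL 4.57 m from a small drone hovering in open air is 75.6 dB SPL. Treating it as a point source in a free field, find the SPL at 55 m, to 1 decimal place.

54.0 dB SPL

Free-field point source: level drops by 20·log₁₀ of the distance ratio.
ΔL = −20·log₁₀(55/4.57) = -21.61 dB, so L₂ = 75.6 + (-21.61) = 54.0 dB SPL.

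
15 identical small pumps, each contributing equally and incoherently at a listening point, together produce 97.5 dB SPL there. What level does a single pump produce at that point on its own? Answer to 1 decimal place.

15 equal incoherent sources add 10·log₁₀(15) = 11.76 dB over one source.
L_one = 97.5 − 11.76 = 85.7 dB SPL.

85.7 dB SPL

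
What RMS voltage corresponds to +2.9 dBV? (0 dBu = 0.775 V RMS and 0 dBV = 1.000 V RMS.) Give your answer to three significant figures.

V = 1.000 V × 10^(+2.9/20).
= 1.000 × 1.396 = 1.40 V.

1.40 V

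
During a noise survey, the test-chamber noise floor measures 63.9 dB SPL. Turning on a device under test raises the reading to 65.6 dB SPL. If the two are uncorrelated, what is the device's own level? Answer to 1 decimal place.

60.7 dB SPL

Subtract intensities: L_src = 10·log₁₀(10^(L_total/10) − 10^(L_bg/10)).
L_src = 10·log₁₀(10^(65.6/10) − 10^(63.9/10)) = 10·log₁₀(1176000) = 60.7 dB SPL.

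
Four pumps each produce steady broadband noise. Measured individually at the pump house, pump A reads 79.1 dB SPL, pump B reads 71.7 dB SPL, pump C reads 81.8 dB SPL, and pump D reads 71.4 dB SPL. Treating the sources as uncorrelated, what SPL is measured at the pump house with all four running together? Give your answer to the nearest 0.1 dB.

Add the sources as powers (linear), then convert back to dB:
L_total = 10·log₁₀(10^(79.1/10) + 10^(71.7/10) + 10^(81.8/10) + 10^(71.4/10)) = 10·log₁₀(261200000) = 84.2 dB SPL.

84.2 dB SPL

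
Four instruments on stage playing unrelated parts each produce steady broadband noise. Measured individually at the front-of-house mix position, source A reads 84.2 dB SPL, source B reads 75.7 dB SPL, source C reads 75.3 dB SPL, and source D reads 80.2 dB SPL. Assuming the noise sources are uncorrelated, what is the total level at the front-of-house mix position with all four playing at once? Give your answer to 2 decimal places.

Uncorrelated sources add in intensity (power), not in dB.
L_total = 10·log₁₀(10^(84.2/10) + 10^(75.7/10) + 10^(75.3/10) + 10^(80.2/10)) = 10·log₁₀(438800000) = 86.42 dB SPL.

86.42 dB SPL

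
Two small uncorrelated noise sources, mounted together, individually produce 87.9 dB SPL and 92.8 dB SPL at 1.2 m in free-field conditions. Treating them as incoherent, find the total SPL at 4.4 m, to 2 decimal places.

Combined at 1.2 m: 10·log₁₀(10^(87.9/10)+10^(92.8/10)) = 94.018 dB SPL.
Then apply −20·log₁₀(4.4/1.2) = -11.285 dB → 82.73 dB SPL.

82.73 dB SPL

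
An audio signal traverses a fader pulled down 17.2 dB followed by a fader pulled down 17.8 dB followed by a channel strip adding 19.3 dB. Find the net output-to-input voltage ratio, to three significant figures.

Net gain = (−17.2) + (−17.8) + 19.3 = -15.7 dB.
Voltage ratio = 10^(-15.7/20) = 0.164.

0.164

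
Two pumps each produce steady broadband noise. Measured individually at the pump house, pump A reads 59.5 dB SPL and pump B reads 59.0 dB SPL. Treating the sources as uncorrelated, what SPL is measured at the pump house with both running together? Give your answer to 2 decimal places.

Add the sources as powers (linear), then convert back to dB:
L_total = 10·log₁₀(10^(59.5/10) + 10^(59.0/10)) = 10·log₁₀(1686000) = 62.27 dB SPL.

62.27 dB SPL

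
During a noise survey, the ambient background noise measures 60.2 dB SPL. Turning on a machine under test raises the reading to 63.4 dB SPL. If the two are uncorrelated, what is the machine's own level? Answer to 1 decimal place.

Subtract intensities: L_src = 10·log₁₀(10^(L_total/10) − 10^(L_bg/10)).
L_src = 10·log₁₀(10^(63.4/10) − 10^(60.2/10)) = 10·log₁₀(1141000) = 60.6 dB SPL.

60.6 dB SPL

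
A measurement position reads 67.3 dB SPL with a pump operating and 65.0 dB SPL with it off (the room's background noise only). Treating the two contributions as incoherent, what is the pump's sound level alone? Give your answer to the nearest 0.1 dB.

63.4 dB SPL

Background correction is a power subtraction:
L_src = 10·log₁₀(10^(67.3/10) − 10^(65.0/10)) = 10·log₁₀(2208000) = 63.4 dB SPL.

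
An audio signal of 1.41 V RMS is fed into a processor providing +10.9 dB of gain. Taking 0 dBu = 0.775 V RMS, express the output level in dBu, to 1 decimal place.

Input level: 20·log₁₀(1.41/0.775) = 5.20 dBu.
Output: 5.20 + 10.9 = +16.1 dBu.

+16.1 dBu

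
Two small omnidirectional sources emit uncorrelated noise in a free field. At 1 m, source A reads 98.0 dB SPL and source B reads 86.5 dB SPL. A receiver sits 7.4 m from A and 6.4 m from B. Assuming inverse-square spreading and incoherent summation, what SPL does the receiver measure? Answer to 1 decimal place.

81.0 dB SPL

At the listener: L_A = 98.0 − 20·log₁₀(7.4) = 80.62 dB; L_B = 86.5 − 20·log₁₀(6.4) = 70.38 dB.
Combined: 10·log₁₀(10^(80.62/10)+10^(70.38/10)) = 81.0 dB SPL.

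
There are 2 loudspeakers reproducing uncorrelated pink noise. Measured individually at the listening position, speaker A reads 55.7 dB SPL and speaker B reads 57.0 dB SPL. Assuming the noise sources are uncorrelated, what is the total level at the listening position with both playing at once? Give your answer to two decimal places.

Uncorrelated sources add in intensity (power), not in dB.
L_total = 10·log₁₀(10^(55.7/10) + 10^(57.0/10)) = 10·log₁₀(872700) = 59.41 dB SPL.

59.41 dB SPL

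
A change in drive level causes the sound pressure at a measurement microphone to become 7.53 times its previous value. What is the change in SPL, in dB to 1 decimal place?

SPL change from a pressure ratio uses the 20·log₁₀ form:
20·log₁₀(7.53) = 17.5 dB.

17.5 dB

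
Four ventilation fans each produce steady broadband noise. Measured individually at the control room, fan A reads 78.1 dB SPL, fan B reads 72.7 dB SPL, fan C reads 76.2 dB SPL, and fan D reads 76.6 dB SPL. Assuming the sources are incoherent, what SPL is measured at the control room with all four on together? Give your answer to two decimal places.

82.32 dB SPL

Uncorrelated sources add in intensity (power), not in dB.
L_total = 10·log₁₀(10^(78.1/10) + 10^(72.7/10) + 10^(76.2/10) + 10^(76.6/10)) = 10·log₁₀(170600000) = 82.32 dB SPL.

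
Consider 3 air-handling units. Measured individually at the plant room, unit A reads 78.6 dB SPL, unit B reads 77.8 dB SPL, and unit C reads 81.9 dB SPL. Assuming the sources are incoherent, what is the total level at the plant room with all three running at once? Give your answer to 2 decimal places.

84.59 dB SPL

Add the sources as powers (linear), then convert back to dB:
L_total = 10·log₁₀(10^(78.6/10) + 10^(77.8/10) + 10^(81.9/10)) = 10·log₁₀(287600000) = 84.59 dB SPL.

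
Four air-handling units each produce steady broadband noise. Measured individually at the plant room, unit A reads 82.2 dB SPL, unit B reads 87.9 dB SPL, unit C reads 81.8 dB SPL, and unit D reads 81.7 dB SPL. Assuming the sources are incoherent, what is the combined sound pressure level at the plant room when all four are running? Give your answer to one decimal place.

90.3 dB SPL

Add the sources as powers (linear), then convert back to dB:
L_total = 10·log₁₀(10^(82.2/10) + 10^(87.9/10) + 10^(81.8/10) + 10^(81.7/10)) = 10·log₁₀(1082000000) = 90.3 dB SPL.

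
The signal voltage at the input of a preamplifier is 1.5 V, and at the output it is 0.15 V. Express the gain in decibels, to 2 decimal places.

-20.00 dB

Voltage is an amplitude quantity, so gain = 20·log₁₀(V_out/V_in).
20·log₁₀(0.15/1.5) = 20·log₁₀(0.1000) = -20.00 dB.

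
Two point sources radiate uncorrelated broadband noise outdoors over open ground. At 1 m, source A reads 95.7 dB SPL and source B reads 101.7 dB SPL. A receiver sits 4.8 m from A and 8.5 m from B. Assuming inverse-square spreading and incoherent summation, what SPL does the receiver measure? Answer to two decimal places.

85.63 dB SPL

At the listener: L_A = 95.7 − 20·log₁₀(4.8) = 82.075 dB; L_B = 101.7 − 20·log₁₀(8.5) = 83.112 dB.
Combined: 10·log₁₀(10^(82.075/10)+10^(83.112/10)) = 85.63 dB SPL.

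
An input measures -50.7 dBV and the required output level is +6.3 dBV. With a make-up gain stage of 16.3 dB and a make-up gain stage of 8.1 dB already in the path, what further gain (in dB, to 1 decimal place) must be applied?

The required make-up gain is the shortfall in the dB sum.
G = +6.3 − (-50.7) − 16.3 − 8.1 = 32.6 dB.

32.6 dB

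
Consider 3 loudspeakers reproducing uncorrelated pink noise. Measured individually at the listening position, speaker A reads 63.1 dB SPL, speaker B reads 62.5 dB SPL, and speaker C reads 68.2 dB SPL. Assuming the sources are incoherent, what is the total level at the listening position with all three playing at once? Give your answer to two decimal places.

Incoherent sources sum as intensities:
L_total = 10·log₁₀(10^(63.1/10) + 10^(62.5/10) + 10^(68.2/10)) = 10·log₁₀(10430000) = 70.18 dB SPL.

70.18 dB SPL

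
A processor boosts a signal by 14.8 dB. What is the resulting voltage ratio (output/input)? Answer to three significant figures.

Voltage ratio = 10^(dB/20).
10^(14.8/20) = 10^(0.7400) = 5.50.

5.50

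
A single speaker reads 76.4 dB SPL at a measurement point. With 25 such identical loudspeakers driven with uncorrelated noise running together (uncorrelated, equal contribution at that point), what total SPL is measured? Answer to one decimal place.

90.4 dB SPL

25 equal incoherent sources raise the level by 10·log₁₀(25) = 13.98 dB.
L_total = 76.4 + 13.98 = 90.4 dB SPL.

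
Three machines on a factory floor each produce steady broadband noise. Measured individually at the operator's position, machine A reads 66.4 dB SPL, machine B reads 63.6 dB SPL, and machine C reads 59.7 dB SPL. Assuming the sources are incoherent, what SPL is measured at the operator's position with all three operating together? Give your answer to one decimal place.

68.8 dB SPL

Incoherent sources sum as intensities:
L_total = 10·log₁₀(10^(66.4/10) + 10^(63.6/10) + 10^(59.7/10)) = 10·log₁₀(7589000) = 68.8 dB SPL.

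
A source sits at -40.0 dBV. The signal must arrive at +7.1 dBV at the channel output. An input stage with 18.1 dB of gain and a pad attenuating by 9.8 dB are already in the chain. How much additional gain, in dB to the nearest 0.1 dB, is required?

The required make-up gain is the shortfall in the dB sum.
G = +7.1 − (-40.0) − 18.1 + 9.8 = 38.8 dB.

38.8 dB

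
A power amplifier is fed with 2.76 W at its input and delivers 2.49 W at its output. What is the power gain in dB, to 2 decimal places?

Power is a power quantity, so gain = 10·log₁₀(P_out/P_in).
10·log₁₀(2.49/2.76) = 10·log₁₀(0.9022) = -0.45 dB.

-0.45 dB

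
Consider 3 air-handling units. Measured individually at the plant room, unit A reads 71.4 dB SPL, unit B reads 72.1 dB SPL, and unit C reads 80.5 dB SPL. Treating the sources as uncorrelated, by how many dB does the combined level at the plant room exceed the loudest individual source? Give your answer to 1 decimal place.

1.0 dB

Add the sources as powers (linear), then convert back to dB:
L_total = 10·log₁₀(10^(71.4/10) + 10^(72.1/10) + 10^(80.5/10)) = 81.53 dB SPL.
Excess over the loudest (80.5 dB): 81.53 − 80.5 = 1.0 dB.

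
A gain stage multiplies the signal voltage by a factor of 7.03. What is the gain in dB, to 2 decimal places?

Voltage is an amplitude quantity, so gain = 20·log₁₀(V_out/V_in).
20·log₁₀(7.03) = 16.94 dB.

16.94 dB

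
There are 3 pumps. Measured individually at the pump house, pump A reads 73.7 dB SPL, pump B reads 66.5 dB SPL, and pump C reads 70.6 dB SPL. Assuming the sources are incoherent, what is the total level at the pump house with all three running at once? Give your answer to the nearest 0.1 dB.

Add the sources as powers (linear), then convert back to dB:
L_total = 10·log₁₀(10^(73.7/10) + 10^(66.5/10) + 10^(70.6/10)) = 10·log₁₀(39390000) = 76.0 dB SPL.

76.0 dB SPL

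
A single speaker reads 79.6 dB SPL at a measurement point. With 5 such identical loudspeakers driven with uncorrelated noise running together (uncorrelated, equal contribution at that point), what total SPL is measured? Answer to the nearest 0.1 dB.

86.6 dB SPL

5 equal incoherent sources raise the level by 10·log₁₀(5) = 6.99 dB.
L_total = 79.6 + 6.99 = 86.6 dB SPL.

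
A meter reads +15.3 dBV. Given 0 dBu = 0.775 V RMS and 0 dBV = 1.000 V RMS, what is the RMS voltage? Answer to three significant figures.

5.82 V

V = 1.000 V × 10^(+15.3/20).
= 1.000 × 5.821 = 5.82 V.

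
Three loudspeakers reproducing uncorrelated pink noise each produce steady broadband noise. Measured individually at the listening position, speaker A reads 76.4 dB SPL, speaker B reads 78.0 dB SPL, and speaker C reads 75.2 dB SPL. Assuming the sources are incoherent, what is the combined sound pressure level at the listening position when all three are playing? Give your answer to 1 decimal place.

81.5 dB SPL

Uncorrelated sources add in intensity (power), not in dB.
L_total = 10·log₁₀(10^(76.4/10) + 10^(78.0/10) + 10^(75.2/10)) = 10·log₁₀(139900000) = 81.5 dB SPL.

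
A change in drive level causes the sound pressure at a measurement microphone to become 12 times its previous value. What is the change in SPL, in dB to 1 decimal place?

21.6 dB

SPL change from a pressure ratio uses the 20·log₁₀ form:
20·log₁₀(12) = 21.6 dB.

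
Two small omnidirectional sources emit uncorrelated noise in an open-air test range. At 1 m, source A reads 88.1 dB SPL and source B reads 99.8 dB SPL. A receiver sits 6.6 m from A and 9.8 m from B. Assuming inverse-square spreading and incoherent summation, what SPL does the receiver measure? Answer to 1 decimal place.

80.6 dB SPL

At the listener: L_A = 88.1 − 20·log₁₀(6.6) = 71.71 dB; L_B = 99.8 − 20·log₁₀(9.8) = 79.98 dB.
Combined: 10·log₁₀(10^(71.71/10)+10^(79.98/10)) = 80.6 dB SPL.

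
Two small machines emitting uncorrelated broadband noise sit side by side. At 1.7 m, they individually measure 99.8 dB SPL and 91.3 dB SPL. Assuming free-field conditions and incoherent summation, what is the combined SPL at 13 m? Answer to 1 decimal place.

Combined at 1.7 m: 10·log₁₀(10^(99.8/10)+10^(91.3/10)) = 100.37 dB SPL.
Then apply −20·log₁₀(13/1.7) = -17.67 dB → 82.7 dB SPL.

82.7 dB SPL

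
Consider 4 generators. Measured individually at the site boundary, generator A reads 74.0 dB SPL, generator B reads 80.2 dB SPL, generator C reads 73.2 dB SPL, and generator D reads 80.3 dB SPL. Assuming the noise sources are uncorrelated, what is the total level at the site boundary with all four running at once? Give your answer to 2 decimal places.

84.11 dB SPL

Add the sources as powers (linear), then convert back to dB:
L_total = 10·log₁₀(10^(74.0/10) + 10^(80.2/10) + 10^(73.2/10) + 10^(80.3/10)) = 10·log₁₀(257900000) = 84.11 dB SPL.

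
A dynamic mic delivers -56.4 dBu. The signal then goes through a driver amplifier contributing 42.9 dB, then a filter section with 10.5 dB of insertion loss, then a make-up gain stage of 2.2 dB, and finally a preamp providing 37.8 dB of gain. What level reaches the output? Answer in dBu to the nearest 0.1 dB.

+16.0 dBu

Gain stages sum in dB:
-56.4 + 42.9 − 10.5 + 2.2 + 37.8 = +16.0 dBu.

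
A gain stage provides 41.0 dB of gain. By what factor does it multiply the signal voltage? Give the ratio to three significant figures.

112

Voltage ratio = 10^(dB/20).
10^(41.0/20) = 10^(2.050) = 112.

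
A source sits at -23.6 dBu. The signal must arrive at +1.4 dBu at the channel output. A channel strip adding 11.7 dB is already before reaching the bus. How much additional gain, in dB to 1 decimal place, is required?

The required make-up gain is the shortfall in the dB sum.
G = +1.4 − (-23.6) − 11.7 = 13.3 dB.

13.3 dB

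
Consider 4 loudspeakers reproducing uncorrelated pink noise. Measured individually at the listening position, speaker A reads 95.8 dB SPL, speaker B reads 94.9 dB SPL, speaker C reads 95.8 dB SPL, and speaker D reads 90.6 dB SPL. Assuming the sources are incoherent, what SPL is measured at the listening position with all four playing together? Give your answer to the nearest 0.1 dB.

Uncorrelated sources add in intensity (power), not in dB.
L_total = 10·log₁₀(10^(95.8/10) + 10^(94.9/10) + 10^(95.8/10) + 10^(90.6/10)) = 10·log₁₀(11842000000) = 100.7 dB SPL.

100.7 dB SPL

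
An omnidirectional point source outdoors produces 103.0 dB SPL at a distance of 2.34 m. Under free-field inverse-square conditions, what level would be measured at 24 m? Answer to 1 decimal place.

82.8 dB SPL

For a point source in a free field, ΔL = −20·log₁₀(d₂/d₁).
ΔL = −20·log₁₀(24/2.34) = -20.22 dB, so L₂ = 103.0 + (-20.22) = 82.8 dB SPL.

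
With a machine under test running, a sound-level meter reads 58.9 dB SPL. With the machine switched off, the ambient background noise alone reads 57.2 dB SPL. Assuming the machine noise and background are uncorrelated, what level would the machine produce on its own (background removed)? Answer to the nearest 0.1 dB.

Subtract intensities: L_src = 10·log₁₀(10^(L_total/10) − 10^(L_bg/10)).
L_src = 10·log₁₀(10^(58.9/10) − 10^(57.2/10)) = 10·log₁₀(251400) = 54.0 dB SPL.

54.0 dB SPL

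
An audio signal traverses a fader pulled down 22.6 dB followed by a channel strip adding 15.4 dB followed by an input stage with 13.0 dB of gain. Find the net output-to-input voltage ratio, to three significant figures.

1.95

Net gain = (−22.6) + 15.4 + 13.0 = 5.8 dB.
Voltage ratio = 10^(5.8/20) = 1.95.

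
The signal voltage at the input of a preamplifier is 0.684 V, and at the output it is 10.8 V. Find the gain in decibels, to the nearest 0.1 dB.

Voltage is an amplitude quantity, so gain = 20·log₁₀(V_out/V_in).
20·log₁₀(10.8/0.684) = 20·log₁₀(15.79) = 24.0 dB.

24.0 dB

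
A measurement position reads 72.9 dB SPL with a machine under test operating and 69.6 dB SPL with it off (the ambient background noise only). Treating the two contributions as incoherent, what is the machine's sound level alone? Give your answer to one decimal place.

Subtract intensities: L_src = 10·log₁₀(10^(L_total/10) − 10^(L_bg/10)).
L_src = 10·log₁₀(10^(72.9/10) − 10^(69.6/10)) = 10·log₁₀(10380000) = 70.2 dB SPL.

70.2 dB SPL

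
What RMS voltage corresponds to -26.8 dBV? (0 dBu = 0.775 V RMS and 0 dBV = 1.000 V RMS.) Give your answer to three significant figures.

0.0457 V

V = 1.000 V × 10^(-26.8/20).
= 1.000 × 0.04571 = 0.0457 V.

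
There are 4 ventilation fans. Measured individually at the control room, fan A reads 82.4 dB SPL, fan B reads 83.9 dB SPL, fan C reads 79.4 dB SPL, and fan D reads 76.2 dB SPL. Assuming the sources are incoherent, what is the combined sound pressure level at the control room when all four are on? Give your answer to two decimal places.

Add the sources as powers (linear), then convert back to dB:
L_total = 10·log₁₀(10^(82.4/10) + 10^(83.9/10) + 10^(79.4/10) + 10^(76.2/10)) = 10·log₁₀(548000000) = 87.39 dB SPL.

87.39 dB SPL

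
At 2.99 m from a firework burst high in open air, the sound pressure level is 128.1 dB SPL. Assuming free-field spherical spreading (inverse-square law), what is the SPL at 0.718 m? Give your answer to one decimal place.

Free-field point source: level drops by 20·log₁₀ of the distance ratio.
ΔL = −20·log₁₀(0.718/2.99) = 12.39 dB, so L₂ = 128.1 + (12.39) = 140.5 dB SPL.

140.5 dB SPL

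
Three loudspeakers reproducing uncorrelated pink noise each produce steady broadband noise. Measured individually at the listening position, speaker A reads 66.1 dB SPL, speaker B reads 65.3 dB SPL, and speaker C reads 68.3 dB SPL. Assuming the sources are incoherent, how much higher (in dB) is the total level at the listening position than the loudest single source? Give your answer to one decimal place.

3.2 dB

Add the sources as powers (linear), then convert back to dB:
L_total = 10·log₁₀(10^(66.1/10) + 10^(65.3/10) + 10^(68.3/10)) = 71.53 dB SPL.
Excess over the loudest (68.3 dB): 71.53 − 68.3 = 3.2 dB.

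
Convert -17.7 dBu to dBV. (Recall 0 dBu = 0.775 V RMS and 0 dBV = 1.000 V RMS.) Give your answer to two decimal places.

The offset between the scales is 20·log₁₀(0.775/1.000) = −2.214 dB.
So dBV = -17.7 − 2.214 = -19.91 dBV.

-19.91 dBV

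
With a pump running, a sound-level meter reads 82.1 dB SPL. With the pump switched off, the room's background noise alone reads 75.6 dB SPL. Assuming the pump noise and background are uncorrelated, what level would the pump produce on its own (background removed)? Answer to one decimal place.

Background correction is a power subtraction:
L_src = 10·log₁₀(10^(82.1/10) − 10^(75.6/10)) = 10·log₁₀(125900000) = 81.0 dB SPL.

81.0 dB SPL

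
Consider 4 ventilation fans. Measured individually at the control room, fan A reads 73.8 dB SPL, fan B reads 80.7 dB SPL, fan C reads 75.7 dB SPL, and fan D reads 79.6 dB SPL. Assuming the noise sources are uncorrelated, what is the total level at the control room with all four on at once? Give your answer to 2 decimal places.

Add the sources as powers (linear), then convert back to dB:
L_total = 10·log₁₀(10^(73.8/10) + 10^(80.7/10) + 10^(75.7/10) + 10^(79.6/10)) = 10·log₁₀(269800000) = 84.31 dB SPL.

84.31 dB SPL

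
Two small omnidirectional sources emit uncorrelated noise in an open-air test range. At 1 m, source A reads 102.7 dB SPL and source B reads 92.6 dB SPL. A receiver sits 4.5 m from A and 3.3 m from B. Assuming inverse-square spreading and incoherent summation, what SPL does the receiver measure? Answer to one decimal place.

At the listener: L_A = 102.7 − 20·log₁₀(4.5) = 89.64 dB; L_B = 92.6 − 20·log₁₀(3.3) = 82.23 dB.
Combined: 10·log₁₀(10^(89.64/10)+10^(82.23/10)) = 90.4 dB SPL.

90.4 dB SPL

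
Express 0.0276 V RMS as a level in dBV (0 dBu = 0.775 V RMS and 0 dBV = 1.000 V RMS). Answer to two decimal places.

dBV = 20·log₁₀(V / 1.000 V).
20·log₁₀(0.0276/1.000) = -31.18 dBV.

-31.18 dBV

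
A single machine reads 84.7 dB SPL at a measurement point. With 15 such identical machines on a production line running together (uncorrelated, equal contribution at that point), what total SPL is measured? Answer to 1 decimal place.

15 equal incoherent sources raise the level by 10·log₁₀(15) = 11.76 dB.
L_total = 84.7 + 11.76 = 96.5 dB SPL.

96.5 dB SPL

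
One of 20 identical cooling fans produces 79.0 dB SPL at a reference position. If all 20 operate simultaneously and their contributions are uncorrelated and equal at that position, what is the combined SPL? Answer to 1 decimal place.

20 equal incoherent sources raise the level by 10·log₁₀(20) = 13.01 dB.
L_total = 79.0 + 13.01 = 92.0 dB SPL.

92.0 dB SPL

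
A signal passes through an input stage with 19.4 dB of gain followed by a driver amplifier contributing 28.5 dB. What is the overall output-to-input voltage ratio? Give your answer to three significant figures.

248

Net gain = 19.4 + 28.5 = 47.9 dB.
Voltage ratio = 10^(47.9/20) = 248.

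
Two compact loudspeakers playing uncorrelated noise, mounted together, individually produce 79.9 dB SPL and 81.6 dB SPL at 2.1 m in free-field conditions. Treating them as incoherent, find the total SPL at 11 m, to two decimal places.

69.46 dB SPL

Combined at 2.1 m: 10·log₁₀(10^(79.9/10)+10^(81.6/10)) = 83.843 dB SPL.
Then apply −20·log₁₀(11/2.1) = -14.383 dB → 69.46 dB SPL.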